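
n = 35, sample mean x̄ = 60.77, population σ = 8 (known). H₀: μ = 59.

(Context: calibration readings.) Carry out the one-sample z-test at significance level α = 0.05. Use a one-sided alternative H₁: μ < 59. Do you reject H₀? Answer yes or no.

SE = σ/√n = 8/√35 = 1.3522
z = (x̄−μ₀)/SE = (60.77−59)/1.3522 = 1.3089
p-value (one-sided, H₁ less) = 0.90472
At α=0.05: p ≥ α → fail to reject H₀

reject H₀: no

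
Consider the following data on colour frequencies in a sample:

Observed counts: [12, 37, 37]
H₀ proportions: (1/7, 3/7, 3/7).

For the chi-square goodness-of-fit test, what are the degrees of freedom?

df = k − 1 = 3 − 1 = 2

degrees of freedom = 2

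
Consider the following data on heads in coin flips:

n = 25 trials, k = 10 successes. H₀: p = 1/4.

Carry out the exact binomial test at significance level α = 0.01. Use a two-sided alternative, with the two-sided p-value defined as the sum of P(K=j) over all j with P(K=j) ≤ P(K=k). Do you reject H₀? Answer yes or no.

Exact binomial: n=25, k=10, p₀=1/4=0.2500
P(X=j) = C(n,j)·p₀^j·(1−p₀)^(n−j); p = Σ P(X=j) over j with P(X=j) ≤ P(X=10)
p-value (two-sided) = 0.10344
At α=0.01: p ≥ α → fail to reject H₀

reject H₀: no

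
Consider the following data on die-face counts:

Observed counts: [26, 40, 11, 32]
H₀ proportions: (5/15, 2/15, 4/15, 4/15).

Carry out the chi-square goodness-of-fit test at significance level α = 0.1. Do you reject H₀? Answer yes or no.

n = 109; E_i = n·p_i = [36.33, 14.53, 29.07, 29.07]
χ² = (26−36.33)²/36.33 + (40−14.53)²/14.53 + (11−29.07)²/29.07 + (32−29.07)²/29.07 = 59.0894
df = 3
p-value (upper-tail) = 0.00000
At α=0.1: p < α → reject H₀

reject H₀: yes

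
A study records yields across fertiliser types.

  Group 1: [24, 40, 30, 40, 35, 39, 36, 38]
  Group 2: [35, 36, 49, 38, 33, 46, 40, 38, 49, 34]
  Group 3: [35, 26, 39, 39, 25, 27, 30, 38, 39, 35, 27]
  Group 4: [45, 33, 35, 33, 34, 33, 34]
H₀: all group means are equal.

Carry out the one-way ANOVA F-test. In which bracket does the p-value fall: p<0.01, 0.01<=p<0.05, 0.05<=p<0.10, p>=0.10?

Group means [35.25, 39.80, 32.73, 35.29], grand mean 35.750
SSB = Σnᵢ(x̄ᵢ−x̄)² = 268.040; SSW = ΣΣ(x−x̄ᵢ)² = 1000.710
MSB = 268.040/3 = 89.3465; MSW = 1000.710/32 = 31.2722
F = MSB/MSW = 2.8571
df = (3, 32)
p-value (upper-tail) = 0.05242
→ bracket: 0.05<=p<0.10

p-value bracket: 0.05<=p<0.10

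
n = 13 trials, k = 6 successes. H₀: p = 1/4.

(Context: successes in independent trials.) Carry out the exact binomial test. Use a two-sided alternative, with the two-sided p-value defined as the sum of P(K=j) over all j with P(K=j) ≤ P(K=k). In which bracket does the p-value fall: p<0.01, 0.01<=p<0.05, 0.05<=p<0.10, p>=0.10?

p-value bracket: p>=0.10

Exact binomial: n=13, k=6, p₀=1/4=0.2500
P(X=j) = C(n,j)·p₀^j·(1−p₀)^(n−j); p = Σ P(X=j) over j with P(X=j) ≤ P(X=6)
p-value (two-sided) = 0.10397
→ bracket: p>=0.10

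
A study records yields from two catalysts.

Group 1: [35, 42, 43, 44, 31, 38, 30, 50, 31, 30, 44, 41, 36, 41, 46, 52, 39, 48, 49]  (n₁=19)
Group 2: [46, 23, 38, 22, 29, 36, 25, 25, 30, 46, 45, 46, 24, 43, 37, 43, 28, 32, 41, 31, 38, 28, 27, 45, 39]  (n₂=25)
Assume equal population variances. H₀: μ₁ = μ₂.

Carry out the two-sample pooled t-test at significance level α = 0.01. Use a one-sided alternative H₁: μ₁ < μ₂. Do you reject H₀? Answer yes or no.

x̄₁=40.526, s₁=6.971, n₁=19
x̄₂=34.680, s₂=8.280, n₂=25
s_p² = [18·6.971² + 24·8.280²]/42 = 60.0042
SE = √(s_p²·(1/19+1/25)) = 2.3576
t = (40.526−34.680)/2.3576 = 2.4798
df = 42
p-value (one-sided, H₁ less) = 0.99138
At α=0.01: p ≥ α → fail to reject H₀

reject H₀: no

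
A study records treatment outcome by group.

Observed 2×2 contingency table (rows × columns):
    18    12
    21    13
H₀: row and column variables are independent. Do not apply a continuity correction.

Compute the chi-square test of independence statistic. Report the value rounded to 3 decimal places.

Row totals [30, 34], col totals [39, 25], n=64
χ² = (18−18.28)²/18.28 + (12−11.72)²/11.72 + (21−20.72)²/20.72 + (13−13.28)²/13.28 = 0.0209
df = 1

test statistic = 0.021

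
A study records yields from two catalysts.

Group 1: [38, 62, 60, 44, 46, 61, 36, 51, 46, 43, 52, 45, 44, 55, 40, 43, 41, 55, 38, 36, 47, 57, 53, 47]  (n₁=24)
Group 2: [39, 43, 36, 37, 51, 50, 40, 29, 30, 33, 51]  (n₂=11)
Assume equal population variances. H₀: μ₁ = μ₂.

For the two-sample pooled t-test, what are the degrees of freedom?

df = n₁ + n₂ − 2 = 24 + 11 − 2 = 33

degrees of freedom = 33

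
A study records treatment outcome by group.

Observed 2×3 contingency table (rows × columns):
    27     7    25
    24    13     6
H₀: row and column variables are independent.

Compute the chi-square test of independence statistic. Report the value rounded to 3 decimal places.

test statistic = 11.392

Row totals [59, 43], col totals [51, 20, 31], n=102
χ² = (27−29.50)²/29.50 + (7−11.57)²/11.57 + (25−17.93)²/17.93 + (24−21.50)²/21.50 + (13−8.43)²/8.43 + (6−13.07)²/13.07 = 11.3921
df = 2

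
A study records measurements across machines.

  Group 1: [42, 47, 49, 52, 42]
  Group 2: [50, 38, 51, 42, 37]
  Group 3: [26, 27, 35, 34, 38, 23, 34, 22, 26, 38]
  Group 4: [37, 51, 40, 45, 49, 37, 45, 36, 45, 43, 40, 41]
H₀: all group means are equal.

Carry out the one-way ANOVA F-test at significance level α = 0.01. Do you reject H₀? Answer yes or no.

reject H₀: yes

Group means [46.40, 43.60, 30.30, 42.42], grand mean 39.438
SSB = Σnᵢ(x̄ᵢ−x̄)² = 1270.458; SSW = ΣΣ(x−x̄ᵢ)² = 839.417
MSB = 1270.458/3 = 423.4861; MSW = 839.417/28 = 29.9792
F = MSB/MSW = 14.1260
df = (3, 28)
p-value (upper-tail) = 0.00001
At α=0.01: p < α → reject H₀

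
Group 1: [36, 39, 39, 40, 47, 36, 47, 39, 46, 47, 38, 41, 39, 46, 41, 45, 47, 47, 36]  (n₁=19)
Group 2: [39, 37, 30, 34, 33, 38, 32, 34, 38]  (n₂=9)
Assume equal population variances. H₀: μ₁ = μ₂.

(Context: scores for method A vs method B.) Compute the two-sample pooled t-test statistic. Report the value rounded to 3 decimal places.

test statistic = 4.292

x̄₁=41.895, s₁=4.293, n₁=19
x̄₂=35.000, s₂=3.122, n₂=9
s_p² = [18·4.293² + 8·3.122²]/26 = 15.7611
SE = √(s_p²·(1/19+1/9)) = 1.6065
t = (41.895−35.000)/1.6065 = 4.2918
df = 26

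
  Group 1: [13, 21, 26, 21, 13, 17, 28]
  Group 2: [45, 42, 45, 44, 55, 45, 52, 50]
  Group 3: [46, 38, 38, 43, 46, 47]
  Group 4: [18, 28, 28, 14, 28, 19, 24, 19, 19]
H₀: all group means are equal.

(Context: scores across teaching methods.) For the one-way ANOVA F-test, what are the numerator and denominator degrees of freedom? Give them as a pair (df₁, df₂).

degrees of freedom = [3, 26]

k = 4 groups, N = 30 total
df = (k−1, N−k) = (4−1, 30−4) = (3, 26)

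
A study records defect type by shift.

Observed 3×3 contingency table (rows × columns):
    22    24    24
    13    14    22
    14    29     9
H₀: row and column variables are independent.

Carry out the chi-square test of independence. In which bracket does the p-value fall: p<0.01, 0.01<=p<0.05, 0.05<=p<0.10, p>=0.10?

p-value bracket: 0.01<=p<0.05

Row totals [70, 49, 52], col totals [49, 67, 55], n=171
χ² = (22−20.06)²/20.06 + (24−27.43)²/27.43 + (24−22.51)²/22.51 + (13−14.04)²/14.04 + (14−19.20)²/19.20 + (22−15.76)²/15.76 + (14−14.90)²/14.90 + (29−20.37)²/20.37 + (9−16.73)²/16.73 = 11.9439
df = 4
p-value (upper-tail) = 0.01777
→ bracket: 0.01<=p<0.05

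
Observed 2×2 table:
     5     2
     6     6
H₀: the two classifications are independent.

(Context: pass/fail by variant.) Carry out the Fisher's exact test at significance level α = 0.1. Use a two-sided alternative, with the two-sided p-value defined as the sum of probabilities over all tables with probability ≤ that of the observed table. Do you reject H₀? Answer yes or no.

reject H₀: no

Margins: r₁=7, r₂=12, c₁=11, c₂=8, n=19
p_obs = C(7,5)·C(12,6)/C(19,11); sum pmf over tables with pmf ≤ p_obs
p-value (two-sided) = 0.63325
At α=0.1: p ≥ α → fail to reject H₀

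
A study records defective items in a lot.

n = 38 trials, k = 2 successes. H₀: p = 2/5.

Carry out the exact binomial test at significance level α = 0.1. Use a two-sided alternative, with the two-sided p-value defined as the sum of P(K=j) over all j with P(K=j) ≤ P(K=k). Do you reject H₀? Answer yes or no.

Exact binomial: n=38, k=2, p₀=2/5=0.4000
P(X=j) = C(n,j)·p₀^j·(1−p₀)^(n−j); p = Σ P(X=j) over j with P(X=j) ≤ P(X=2)
p-value (two-sided) = 0.00000
At α=0.1: p < α → reject H₀

reject H₀: yes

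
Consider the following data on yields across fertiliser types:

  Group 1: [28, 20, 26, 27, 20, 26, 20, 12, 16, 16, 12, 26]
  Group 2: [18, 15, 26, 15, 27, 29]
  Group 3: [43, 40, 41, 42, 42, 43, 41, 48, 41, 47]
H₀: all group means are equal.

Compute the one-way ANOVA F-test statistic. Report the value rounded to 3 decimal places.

test statistic = 59.322

Group means [20.75, 21.67, 42.80], grand mean 28.821
SSB = Σnᵢ(x̄ᵢ−x̄)² = 3042.924; SSW = ΣΣ(x−x̄ᵢ)² = 641.183
MSB = 3042.924/2 = 1521.4619; MSW = 641.183/25 = 25.6473
F = MSB/MSW = 59.3224
df = (2, 25)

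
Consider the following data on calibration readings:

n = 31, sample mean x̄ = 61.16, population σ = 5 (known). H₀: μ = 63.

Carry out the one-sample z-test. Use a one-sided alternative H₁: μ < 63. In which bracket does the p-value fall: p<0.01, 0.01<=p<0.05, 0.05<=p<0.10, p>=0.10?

p-value bracket: 0.01<=p<0.05

SE = σ/√n = 5/√31 = 0.8980
z = (x̄−μ₀)/SE = (61.16−63)/0.8980 = -2.0489
p-value (one-sided, H₁ less) = 0.02023
→ bracket: 0.01<=p<0.05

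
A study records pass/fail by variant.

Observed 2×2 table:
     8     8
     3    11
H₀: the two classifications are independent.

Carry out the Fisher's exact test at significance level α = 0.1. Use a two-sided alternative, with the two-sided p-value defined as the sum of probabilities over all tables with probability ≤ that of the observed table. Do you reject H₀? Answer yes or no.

reject H₀: no

Margins: r₁=16, r₂=14, c₁=11, c₂=19, n=30
p_obs = C(16,8)·C(14,3)/C(30,11); sum pmf over tables with pmf ≤ p_obs
p-value (two-sided) = 0.14243
At α=0.1: p ≥ α → fail to reject H₀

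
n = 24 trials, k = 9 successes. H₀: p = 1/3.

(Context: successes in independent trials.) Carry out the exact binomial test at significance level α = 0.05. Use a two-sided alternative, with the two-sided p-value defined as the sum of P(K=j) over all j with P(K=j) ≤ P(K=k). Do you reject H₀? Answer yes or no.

Exact binomial: n=24, k=9, p₀=1/3=0.3333
P(X=j) = C(n,j)·p₀^j·(1−p₀)^(n−j); p = Σ P(X=j) over j with P(X=j) ≤ P(X=9)
p-value (two-sided) = 0.66872
At α=0.05: p ≥ α → fail to reject H₀

reject H₀: no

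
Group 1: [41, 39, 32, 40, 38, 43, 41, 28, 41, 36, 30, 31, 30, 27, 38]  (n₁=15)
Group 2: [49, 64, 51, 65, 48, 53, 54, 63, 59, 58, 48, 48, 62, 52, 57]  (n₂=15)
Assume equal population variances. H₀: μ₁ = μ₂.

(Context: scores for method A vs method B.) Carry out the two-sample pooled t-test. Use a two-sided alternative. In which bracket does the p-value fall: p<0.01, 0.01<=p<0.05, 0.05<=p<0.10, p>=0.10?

p-value bracket: p<0.01

x̄₁=35.667, s₁=5.434, n₁=15
x̄₂=55.400, s₂=6.174, n₂=15
s_p² = [14·5.434² + 14·6.174²]/28 = 33.8190
SE = √(s_p²·(1/15+1/15)) = 2.1235
t = (35.667−55.400)/2.1235 = -9.2929
df = 28
p-value (two-sided) = 0.00000
→ bracket: p<0.01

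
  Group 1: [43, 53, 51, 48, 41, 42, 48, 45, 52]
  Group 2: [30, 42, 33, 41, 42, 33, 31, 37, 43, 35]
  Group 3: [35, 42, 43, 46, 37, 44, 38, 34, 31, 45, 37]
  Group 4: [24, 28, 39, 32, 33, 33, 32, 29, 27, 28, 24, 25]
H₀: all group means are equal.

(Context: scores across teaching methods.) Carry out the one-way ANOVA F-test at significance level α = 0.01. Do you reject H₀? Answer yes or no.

Group means [47.00, 36.70, 39.27, 29.50], grand mean 37.524
SSB = Σnᵢ(x̄ᵢ−x̄)² = 1621.194; SSW = ΣΣ(x−x̄ᵢ)² = 849.282
MSB = 1621.194/3 = 540.3981; MSW = 849.282/38 = 22.3495
F = MSB/MSW = 24.1794
df = (3, 38)
p-value (upper-tail) = 0.00000
At α=0.01: p < α → reject H₀

reject H₀: yes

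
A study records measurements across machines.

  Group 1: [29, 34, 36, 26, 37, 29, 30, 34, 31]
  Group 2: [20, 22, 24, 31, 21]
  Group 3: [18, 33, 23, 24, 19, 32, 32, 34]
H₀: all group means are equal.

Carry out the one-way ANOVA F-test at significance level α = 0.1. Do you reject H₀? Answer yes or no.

Group means [31.78, 23.60, 26.88], grand mean 28.136
SSB = Σnᵢ(x̄ᵢ−x̄)² = 234.960; SSW = ΣΣ(x−x̄ᵢ)² = 489.631
MSB = 234.960/2 = 117.4802; MSW = 489.631/19 = 25.7700
F = MSB/MSW = 4.5588
df = (2, 19)
p-value (upper-tail) = 0.02415
At α=0.1: p < α → reject H₀

reject H₀: yes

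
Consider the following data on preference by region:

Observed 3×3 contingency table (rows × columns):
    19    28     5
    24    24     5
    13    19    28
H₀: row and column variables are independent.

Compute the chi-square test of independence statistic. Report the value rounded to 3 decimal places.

test statistic = 30.925

Row totals [52, 53, 60], col totals [56, 71, 38], n=165
χ² = (19−17.65)²/17.65 + (28−22.38)²/22.38 + (5−11.98)²/11.98 + (24−17.99)²/17.99 + (24−22.81)²/22.81 + (5−12.21)²/12.21 + (13−20.36)²/20.36 + (19−25.82)²/25.82 + (28−13.82)²/13.82 = 30.9250
df = 4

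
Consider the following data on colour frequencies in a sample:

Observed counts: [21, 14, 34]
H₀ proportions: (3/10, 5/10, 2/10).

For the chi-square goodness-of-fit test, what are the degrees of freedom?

df = k − 1 = 3 − 1 = 2

degrees of freedom = 2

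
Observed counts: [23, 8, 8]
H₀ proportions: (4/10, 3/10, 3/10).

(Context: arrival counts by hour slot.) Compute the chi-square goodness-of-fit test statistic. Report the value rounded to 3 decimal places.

n = 39; E_i = n·p_i = [15.60, 11.70, 11.70]
χ² = (23−15.60)²/15.60 + (8−11.70)²/11.70 + (8−11.70)²/11.70 = 5.8504
df = 2

test statistic = 5.850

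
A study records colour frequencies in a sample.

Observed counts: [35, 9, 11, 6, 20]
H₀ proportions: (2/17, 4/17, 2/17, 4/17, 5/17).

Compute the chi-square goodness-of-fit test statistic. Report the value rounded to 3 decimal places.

test statistic = 83.176

n = 81; E_i = n·p_i = [9.53, 19.06, 9.53, 19.06, 23.82]
χ² = (35−9.53)²/9.53 + (9−19.06)²/19.06 + (11−9.53)²/9.53 + (6−19.06)²/19.06 + (20−23.82)²/23.82 = 83.1759
df = 4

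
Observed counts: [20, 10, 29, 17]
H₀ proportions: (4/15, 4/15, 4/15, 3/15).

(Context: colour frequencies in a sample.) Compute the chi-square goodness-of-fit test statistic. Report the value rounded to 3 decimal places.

test statistic = 9.181

n = 76; E_i = n·p_i = [20.27, 20.27, 20.27, 15.20]
χ² = (20−20.27)²/20.27 + (10−20.27)²/20.27 + (29−20.27)²/20.27 + (17−15.20)²/15.20 = 9.1809
df = 3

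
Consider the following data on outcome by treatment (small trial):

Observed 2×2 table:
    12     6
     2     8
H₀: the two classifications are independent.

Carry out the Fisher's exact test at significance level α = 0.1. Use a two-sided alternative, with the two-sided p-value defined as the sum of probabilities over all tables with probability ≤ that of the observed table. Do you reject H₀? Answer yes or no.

reject H₀: yes

Margins: r₁=18, r₂=10, c₁=14, c₂=14, n=28
p_obs = C(18,12)·C(10,2)/C(28,14); sum pmf over tables with pmf ≤ p_obs
p-value (two-sided) = 0.04607
At α=0.1: p < α → reject H₀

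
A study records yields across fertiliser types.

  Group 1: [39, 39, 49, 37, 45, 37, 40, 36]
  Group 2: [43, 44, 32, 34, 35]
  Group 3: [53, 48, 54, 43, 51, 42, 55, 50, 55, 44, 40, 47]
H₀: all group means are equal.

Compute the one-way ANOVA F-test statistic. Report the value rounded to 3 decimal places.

test statistic = 10.694

Group means [40.25, 37.60, 48.50], grand mean 43.680
SSB = Σnᵢ(x̄ᵢ−x̄)² = 557.740; SSW = ΣΣ(x−x̄ᵢ)² = 573.700
MSB = 557.740/2 = 278.8700; MSW = 573.700/22 = 26.0773
F = MSB/MSW = 10.6940
df = (2, 22)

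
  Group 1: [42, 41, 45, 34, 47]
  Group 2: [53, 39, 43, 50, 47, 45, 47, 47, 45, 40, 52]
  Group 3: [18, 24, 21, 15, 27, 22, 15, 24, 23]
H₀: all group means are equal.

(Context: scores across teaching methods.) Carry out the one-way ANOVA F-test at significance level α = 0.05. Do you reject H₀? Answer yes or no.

Group means [41.80, 46.18, 21.00], grand mean 36.240
SSB = Σnᵢ(x̄ᵢ−x̄)² = 3332.124; SSW = ΣΣ(x−x̄ᵢ)² = 438.436
MSB = 3332.124/2 = 1666.0618; MSW = 438.436/22 = 19.9289
F = MSB/MSW = 83.6002
df = (2, 22)
p-value (upper-tail) = 0.00000
At α=0.05: p < α → reject H₀

reject H₀: yes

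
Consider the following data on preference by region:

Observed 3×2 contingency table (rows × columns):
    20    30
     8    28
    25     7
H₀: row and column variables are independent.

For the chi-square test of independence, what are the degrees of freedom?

df = (r−1)(c−1) = (3−1)·(2−1) = 2

degrees of freedom = 2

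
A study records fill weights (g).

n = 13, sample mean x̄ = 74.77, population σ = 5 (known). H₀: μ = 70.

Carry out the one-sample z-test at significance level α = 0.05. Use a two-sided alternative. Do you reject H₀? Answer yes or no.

reject H₀: yes

SE = σ/√n = 5/√13 = 1.3868
z = (x̄−μ₀)/SE = (74.77−70)/1.3868 = 3.4397
p-value (two-sided) = 0.00058
At α=0.05: p < α → reject H₀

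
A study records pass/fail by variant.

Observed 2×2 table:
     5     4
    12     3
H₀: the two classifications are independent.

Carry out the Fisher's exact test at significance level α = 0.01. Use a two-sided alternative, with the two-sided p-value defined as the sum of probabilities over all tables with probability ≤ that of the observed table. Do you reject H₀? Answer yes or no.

Margins: r₁=9, r₂=15, c₁=17, c₂=7, n=24
p_obs = C(9,5)·C(15,12)/C(24,17); sum pmf over tables with pmf ≤ p_obs
p-value (two-sided) = 0.35636
At α=0.01: p ≥ α → fail to reject H₀

reject H₀: no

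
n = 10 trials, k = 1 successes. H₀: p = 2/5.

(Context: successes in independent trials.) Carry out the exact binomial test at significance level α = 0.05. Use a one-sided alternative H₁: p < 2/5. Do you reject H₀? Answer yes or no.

reject H₀: yes

Exact binomial: n=10, k=1, p₀=2/5=0.4000
P(X≤1) from Σ C(n,i)·p₀^i·(1−p₀)^(n−i)
p-value (one-sided, H₁ less) = 0.04636
At α=0.05: p < α → reject H₀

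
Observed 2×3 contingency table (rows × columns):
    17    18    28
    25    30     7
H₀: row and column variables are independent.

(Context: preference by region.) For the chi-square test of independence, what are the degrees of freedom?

df = (r−1)(c−1) = (2−1)·(3−1) = 2

degrees of freedom = 2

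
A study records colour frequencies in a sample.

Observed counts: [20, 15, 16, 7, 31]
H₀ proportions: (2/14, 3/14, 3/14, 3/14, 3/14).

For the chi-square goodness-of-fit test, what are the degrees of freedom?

df = k − 1 = 5 − 1 = 4

degrees of freedom = 4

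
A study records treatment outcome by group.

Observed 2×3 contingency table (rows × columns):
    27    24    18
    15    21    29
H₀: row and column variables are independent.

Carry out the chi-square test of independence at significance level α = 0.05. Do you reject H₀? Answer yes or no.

reject H₀: yes

Row totals [69, 65], col totals [42, 45, 47], n=134
χ² = (27−21.63)²/21.63 + (24−23.17)²/23.17 + (18−24.20)²/24.20 + (15−20.37)²/20.37 + (21−21.83)²/21.83 + (29−22.80)²/22.80 = 6.0891
df = 2
p-value (upper-tail) = 0.04762
At α=0.05: p < α → reject H₀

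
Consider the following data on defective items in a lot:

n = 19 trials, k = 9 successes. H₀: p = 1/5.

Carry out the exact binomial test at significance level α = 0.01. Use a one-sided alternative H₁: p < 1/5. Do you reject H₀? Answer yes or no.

Exact binomial: n=19, k=9, p₀=1/5=0.2000
P(X≤9) from Σ C(n,i)·p₀^i·(1−p₀)^(n−i)
p-value (one-sided, H₁ less) = 0.99842
At α=0.01: p ≥ α → fail to reject H₀

reject H₀: no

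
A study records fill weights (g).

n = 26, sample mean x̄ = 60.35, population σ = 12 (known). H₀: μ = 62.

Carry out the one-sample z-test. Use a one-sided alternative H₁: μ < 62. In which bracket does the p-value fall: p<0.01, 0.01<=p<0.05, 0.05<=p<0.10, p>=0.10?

p-value bracket: p>=0.10

SE = σ/√n = 12/√26 = 2.3534
z = (x̄−μ₀)/SE = (60.35−62)/2.3534 = -0.7011
p-value (one-sided, H₁ less) = 0.24162
→ bracket: p>=0.10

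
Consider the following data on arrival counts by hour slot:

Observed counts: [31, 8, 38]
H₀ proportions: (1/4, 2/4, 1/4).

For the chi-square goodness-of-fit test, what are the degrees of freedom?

df = k − 1 = 3 − 1 = 2

degrees of freedom = 2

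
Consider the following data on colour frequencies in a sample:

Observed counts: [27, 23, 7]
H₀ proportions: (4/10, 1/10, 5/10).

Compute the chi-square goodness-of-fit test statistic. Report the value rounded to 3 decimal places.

test statistic = 69.500

n = 57; E_i = n·p_i = [22.80, 5.70, 28.50]
χ² = (27−22.80)²/22.80 + (23−5.70)²/5.70 + (7−28.50)²/28.50 = 69.5000
df = 2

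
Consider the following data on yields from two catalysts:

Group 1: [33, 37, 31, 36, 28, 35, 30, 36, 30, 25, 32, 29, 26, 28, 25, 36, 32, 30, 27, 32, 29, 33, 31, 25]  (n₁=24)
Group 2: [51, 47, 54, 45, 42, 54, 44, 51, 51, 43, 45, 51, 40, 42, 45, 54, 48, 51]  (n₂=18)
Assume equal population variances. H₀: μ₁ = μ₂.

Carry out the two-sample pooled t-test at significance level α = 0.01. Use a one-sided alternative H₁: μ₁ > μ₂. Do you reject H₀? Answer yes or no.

reject H₀: no

x̄₁=30.667, s₁=3.691, n₁=24
x̄₂=47.667, s₂=4.576, n₂=18
s_p² = [23·3.691² + 17·4.576²]/40 = 16.7333
SE = √(s_p²·(1/24+1/18)) = 1.2755
t = (30.667−47.667)/1.2755 = -13.3283
df = 40
p-value (one-sided, H₁ greater) = 1.00000
At α=0.01: p ≥ α → fail to reject H₀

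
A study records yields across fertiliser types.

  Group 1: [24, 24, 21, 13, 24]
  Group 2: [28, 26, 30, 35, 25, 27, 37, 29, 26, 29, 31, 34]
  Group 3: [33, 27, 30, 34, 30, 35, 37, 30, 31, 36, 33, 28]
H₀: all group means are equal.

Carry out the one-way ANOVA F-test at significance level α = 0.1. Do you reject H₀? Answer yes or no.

reject H₀: yes

Group means [21.20, 29.75, 32.00], grand mean 29.207
SSB = Σnᵢ(x̄ᵢ−x̄)² = 417.709; SSW = ΣΣ(x−x̄ᵢ)² = 363.050
MSB = 417.709/2 = 208.8543; MSW = 363.050/26 = 13.9635
F = MSB/MSW = 14.9572
df = (2, 26)
p-value (upper-tail) = 0.00005
At α=0.1: p < α → reject H₀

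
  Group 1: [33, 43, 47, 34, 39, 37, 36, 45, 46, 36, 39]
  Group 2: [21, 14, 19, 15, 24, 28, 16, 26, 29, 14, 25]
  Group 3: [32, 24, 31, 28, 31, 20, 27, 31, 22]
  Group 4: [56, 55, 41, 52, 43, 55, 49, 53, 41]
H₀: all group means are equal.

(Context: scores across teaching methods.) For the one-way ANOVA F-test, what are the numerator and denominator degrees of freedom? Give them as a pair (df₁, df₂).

degrees of freedom = [3, 36]

k = 4 groups, N = 40 total
df = (k−1, N−k) = (4−1, 40−4) = (3, 36)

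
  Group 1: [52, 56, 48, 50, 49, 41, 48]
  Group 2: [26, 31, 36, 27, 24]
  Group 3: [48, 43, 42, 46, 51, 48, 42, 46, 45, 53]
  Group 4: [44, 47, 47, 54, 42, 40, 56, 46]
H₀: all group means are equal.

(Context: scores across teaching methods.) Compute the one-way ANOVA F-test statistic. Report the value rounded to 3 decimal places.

Group means [49.14, 28.80, 46.40, 47.00], grand mean 44.267
SSB = Σnᵢ(x̄ᵢ−x̄)² = 1467.810; SSW = ΣΣ(x−x̄ᵢ)² = 552.057
MSB = 1467.810/3 = 489.2698; MSW = 552.057/26 = 21.2330
F = MSB/MSW = 23.0429
df = (3, 26)

test statistic = 23.043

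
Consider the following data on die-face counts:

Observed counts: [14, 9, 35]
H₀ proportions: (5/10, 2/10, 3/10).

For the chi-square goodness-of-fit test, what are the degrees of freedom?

df = k − 1 = 3 − 1 = 2

degrees of freedom = 2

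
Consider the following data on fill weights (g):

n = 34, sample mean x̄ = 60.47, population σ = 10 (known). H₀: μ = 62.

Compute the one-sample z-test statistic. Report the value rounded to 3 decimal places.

SE = σ/√n = 10/√34 = 1.7150
z = (x̄−μ₀)/SE = (60.47−62)/1.7150 = -0.8921

test statistic = -0.892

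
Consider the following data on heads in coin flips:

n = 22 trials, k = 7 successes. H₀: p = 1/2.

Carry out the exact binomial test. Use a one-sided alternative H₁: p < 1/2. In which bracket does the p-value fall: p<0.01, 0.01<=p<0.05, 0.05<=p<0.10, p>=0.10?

Exact binomial: n=22, k=7, p₀=1/2=0.5000
P(X≤7) from Σ C(n,i)·p₀^i·(1−p₀)^(n−i)
p-value (one-sided, H₁ less) = 0.06690
→ bracket: 0.05<=p<0.10

p-value bracket: 0.05<=p<0.10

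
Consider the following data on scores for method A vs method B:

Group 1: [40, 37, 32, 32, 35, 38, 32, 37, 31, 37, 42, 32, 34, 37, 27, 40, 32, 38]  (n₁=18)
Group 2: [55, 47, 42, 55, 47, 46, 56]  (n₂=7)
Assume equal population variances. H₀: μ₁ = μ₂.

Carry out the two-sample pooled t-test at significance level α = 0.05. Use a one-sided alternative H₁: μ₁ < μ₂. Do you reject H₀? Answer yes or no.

x̄₁=35.167, s₁=3.899, n₁=18
x̄₂=49.714, s₂=5.529, n₂=7
s_p² = [17·3.899² + 6·5.529²]/23 = 19.2143
SE = √(s_p²·(1/18+1/7)) = 1.9525
t = (35.167−49.714)/1.9525 = -7.4507
df = 23
p-value (one-sided, H₁ less) = 0.00000
At α=0.05: p < α → reject H₀

reject H₀: yes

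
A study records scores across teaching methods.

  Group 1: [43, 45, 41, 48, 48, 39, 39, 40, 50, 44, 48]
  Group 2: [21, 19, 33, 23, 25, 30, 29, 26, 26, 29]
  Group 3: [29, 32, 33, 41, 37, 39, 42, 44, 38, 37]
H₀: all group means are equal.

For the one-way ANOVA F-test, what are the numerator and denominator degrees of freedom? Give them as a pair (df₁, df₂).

degrees of freedom = [2, 28]

k = 3 groups, N = 31 total
df = (k−1, N−k) = (3−1, 31−3) = (2, 28)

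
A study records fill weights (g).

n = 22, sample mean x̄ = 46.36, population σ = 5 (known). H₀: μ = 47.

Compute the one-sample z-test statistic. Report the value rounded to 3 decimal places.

SE = σ/√n = 5/√22 = 1.0660
z = (x̄−μ₀)/SE = (46.36−47)/1.0660 = -0.6004

test statistic = -0.600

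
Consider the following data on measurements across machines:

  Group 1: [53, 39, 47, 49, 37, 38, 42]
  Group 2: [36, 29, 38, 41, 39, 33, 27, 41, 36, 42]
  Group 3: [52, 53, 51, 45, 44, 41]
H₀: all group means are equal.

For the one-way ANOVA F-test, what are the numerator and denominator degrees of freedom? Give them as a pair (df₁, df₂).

k = 3 groups, N = 23 total
df = (k−1, N−k) = (3−1, 23−3) = (2, 20)

degrees of freedom = [2, 20]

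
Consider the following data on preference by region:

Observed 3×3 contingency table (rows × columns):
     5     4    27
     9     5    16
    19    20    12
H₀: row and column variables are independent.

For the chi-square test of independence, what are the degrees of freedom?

degrees of freedom = 4

df = (r−1)(c−1) = (3−1)·(3−1) = 4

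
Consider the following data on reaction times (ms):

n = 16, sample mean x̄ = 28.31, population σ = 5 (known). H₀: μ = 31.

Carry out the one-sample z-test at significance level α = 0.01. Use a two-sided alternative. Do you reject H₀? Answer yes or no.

reject H₀: no

SE = σ/√n = 5/√16 = 1.2500
z = (x̄−μ₀)/SE = (28.31−31)/1.2500 = -2.1520
p-value (two-sided) = 0.03140
At α=0.01: p ≥ α → fail to reject H₀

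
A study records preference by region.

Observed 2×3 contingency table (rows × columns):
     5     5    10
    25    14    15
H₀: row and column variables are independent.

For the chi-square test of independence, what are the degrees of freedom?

degrees of freedom = 2

df = (r−1)(c−1) = (2−1)·(3−1) = 2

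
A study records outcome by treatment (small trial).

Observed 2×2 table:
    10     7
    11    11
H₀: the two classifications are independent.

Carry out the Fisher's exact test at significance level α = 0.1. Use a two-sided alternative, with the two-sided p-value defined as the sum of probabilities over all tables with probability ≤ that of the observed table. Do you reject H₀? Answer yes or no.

Margins: r₁=17, r₂=22, c₁=21, c₂=18, n=39
p_obs = C(17,10)·C(22,11)/C(39,21); sum pmf over tables with pmf ≤ p_obs
p-value (two-sided) = 0.74791
At α=0.1: p ≥ α → fail to reject H₀

reject H₀: no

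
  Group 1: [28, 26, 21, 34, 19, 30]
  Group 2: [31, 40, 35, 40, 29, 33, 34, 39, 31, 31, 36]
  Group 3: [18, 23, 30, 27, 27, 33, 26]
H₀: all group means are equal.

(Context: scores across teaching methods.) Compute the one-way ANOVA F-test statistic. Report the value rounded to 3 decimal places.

Group means [26.33, 34.45, 26.29], grand mean 30.042
SSB = Σnᵢ(x̄ᵢ−x̄)² = 395.469; SSW = ΣΣ(x−x̄ᵢ)² = 449.489
MSB = 395.469/2 = 197.7346; MSW = 449.489/21 = 21.4042
F = MSB/MSW = 9.2381
df = (2, 21)

test statistic = 9.238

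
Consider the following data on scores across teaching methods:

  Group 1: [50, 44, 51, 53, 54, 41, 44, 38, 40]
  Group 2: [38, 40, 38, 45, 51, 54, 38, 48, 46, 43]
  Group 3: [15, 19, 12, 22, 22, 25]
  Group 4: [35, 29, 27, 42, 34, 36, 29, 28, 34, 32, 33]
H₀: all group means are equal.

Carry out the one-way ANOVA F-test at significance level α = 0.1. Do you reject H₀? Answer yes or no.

reject H₀: yes

Group means [46.11, 44.10, 19.17, 32.64], grand mean 36.944
SSB = Σnᵢ(x̄ᵢ−x̄)² = 3368.721; SSW = ΣΣ(x−x̄ᵢ)² = 889.168
MSB = 3368.721/3 = 1122.9071; MSW = 889.168/32 = 27.7865
F = MSB/MSW = 40.4120
df = (3, 32)
p-value (upper-tail) = 0.00000
At α=0.1: p < α → reject H₀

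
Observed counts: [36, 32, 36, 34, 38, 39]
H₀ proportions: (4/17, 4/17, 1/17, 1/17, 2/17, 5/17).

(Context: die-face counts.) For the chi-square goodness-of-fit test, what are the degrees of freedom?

degrees of freedom = 5

df = k − 1 = 6 − 1 = 5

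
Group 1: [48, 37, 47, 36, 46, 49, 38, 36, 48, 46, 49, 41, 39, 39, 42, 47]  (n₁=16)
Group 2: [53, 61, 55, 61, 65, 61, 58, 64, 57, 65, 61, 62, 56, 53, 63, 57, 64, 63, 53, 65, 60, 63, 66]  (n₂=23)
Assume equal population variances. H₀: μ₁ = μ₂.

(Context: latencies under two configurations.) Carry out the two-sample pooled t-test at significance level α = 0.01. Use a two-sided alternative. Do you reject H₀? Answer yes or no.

reject H₀: yes

x̄₁=43.000, s₁=4.953, n₁=16
x̄₂=60.261, s₂=4.191, n₂=23
s_p² = [15·4.953² + 22·4.191²]/37 = 20.3901
SE = √(s_p²·(1/16+1/23)) = 1.4700
t = (43.000−60.261)/1.4700 = -11.7421
df = 37
p-value (two-sided) = 0.00000
At α=0.01: p < α → reject H₀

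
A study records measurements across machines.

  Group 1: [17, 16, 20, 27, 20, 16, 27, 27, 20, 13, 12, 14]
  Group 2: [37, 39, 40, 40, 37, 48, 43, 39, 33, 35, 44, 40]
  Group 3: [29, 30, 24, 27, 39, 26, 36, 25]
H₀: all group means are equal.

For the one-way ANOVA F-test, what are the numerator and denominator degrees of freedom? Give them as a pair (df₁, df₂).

degrees of freedom = [2, 29]

k = 3 groups, N = 32 total
df = (k−1, N−k) = (3−1, 32−3) = (2, 29)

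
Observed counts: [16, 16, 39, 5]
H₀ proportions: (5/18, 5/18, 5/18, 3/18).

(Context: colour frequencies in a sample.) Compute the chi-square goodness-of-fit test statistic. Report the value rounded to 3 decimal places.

n = 76; E_i = n·p_i = [21.11, 21.11, 21.11, 12.67]
χ² = (16−21.11)²/21.11 + (16−21.11)²/21.11 + (39−21.11)²/21.11 + (5−12.67)²/12.67 = 22.2737
df = 3

test statistic = 22.274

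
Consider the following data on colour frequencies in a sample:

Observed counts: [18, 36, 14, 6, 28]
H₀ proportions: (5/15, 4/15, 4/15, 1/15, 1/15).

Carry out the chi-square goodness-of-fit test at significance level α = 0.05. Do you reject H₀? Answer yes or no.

reject H₀: yes

n = 102; E_i = n·p_i = [34.00, 27.20, 27.20, 6.80, 6.80]
χ² = (18−34.00)²/34.00 + (36−27.20)²/27.20 + (14−27.20)²/27.20 + (6−6.80)²/6.80 + (28−6.80)²/6.80 = 82.9706
df = 4
p-value (upper-tail) = 0.00000
At α=0.05: p < α → reject H₀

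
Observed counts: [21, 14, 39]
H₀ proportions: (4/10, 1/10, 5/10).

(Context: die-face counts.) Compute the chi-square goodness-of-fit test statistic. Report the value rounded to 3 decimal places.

test statistic = 8.493

n = 74; E_i = n·p_i = [29.60, 7.40, 37.00]
χ² = (21−29.60)²/29.60 + (14−7.40)²/7.40 + (39−37.00)²/37.00 = 8.4932
df = 2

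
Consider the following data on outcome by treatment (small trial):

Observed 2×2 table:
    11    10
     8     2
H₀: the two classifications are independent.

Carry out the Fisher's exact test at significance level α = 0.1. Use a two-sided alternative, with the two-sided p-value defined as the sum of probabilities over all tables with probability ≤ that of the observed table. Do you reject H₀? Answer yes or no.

reject H₀: no

Margins: r₁=21, r₂=10, c₁=19, c₂=12, n=31
p_obs = C(21,11)·C(10,8)/C(31,19); sum pmf over tables with pmf ≤ p_obs
p-value (two-sided) = 0.23961
At α=0.1: p ≥ α → fail to reject H₀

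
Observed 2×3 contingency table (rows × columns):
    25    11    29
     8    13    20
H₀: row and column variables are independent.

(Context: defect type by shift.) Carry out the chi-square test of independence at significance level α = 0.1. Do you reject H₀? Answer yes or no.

reject H₀: yes

Row totals [65, 41], col totals [33, 24, 49], n=106
χ² = (25−20.24)²/20.24 + (11−14.72)²/14.72 + (29−30.05)²/30.05 + (8−12.76)²/12.76 + (13−9.28)²/9.28 + (20−18.95)²/18.95 = 5.4213
df = 2
p-value (upper-tail) = 0.06650
At α=0.1: p < α → reject H₀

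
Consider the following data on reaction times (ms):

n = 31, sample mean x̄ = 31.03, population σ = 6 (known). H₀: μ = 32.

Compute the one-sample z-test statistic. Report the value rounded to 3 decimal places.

test statistic = -0.900

SE = σ/√n = 6/√31 = 1.0776
z = (x̄−μ₀)/SE = (31.03−32)/1.0776 = -0.9001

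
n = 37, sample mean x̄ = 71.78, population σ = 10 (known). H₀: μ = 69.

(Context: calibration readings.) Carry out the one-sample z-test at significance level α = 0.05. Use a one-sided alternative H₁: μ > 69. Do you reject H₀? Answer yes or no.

SE = σ/√n = 10/√37 = 1.6440
z = (x̄−μ₀)/SE = (71.78−69)/1.6440 = 1.6910
p-value (one-sided, H₁ greater) = 0.04542
At α=0.05: p < α → reject H₀

reject H₀: yes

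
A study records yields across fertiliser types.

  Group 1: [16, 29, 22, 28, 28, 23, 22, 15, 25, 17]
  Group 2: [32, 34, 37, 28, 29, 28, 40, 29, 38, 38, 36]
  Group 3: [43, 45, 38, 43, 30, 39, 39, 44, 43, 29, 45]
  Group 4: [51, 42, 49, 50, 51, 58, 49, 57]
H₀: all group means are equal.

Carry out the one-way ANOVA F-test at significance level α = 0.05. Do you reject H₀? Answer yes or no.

Group means [22.50, 33.55, 39.82, 50.88], grand mean 35.975
SSB = Σnᵢ(x̄ᵢ−x̄)² = 3819.236; SSW = ΣΣ(x−x̄ᵢ)² = 937.739
MSB = 3819.236/3 = 1273.0788; MSW = 937.739/36 = 26.0483
F = MSB/MSW = 48.8738
df = (3, 36)
p-value (upper-tail) = 0.00000
At α=0.05: p < α → reject H₀

reject H₀: yes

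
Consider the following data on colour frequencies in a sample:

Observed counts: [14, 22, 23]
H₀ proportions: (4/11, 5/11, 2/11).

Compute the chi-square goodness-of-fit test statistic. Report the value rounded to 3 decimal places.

n = 59; E_i = n·p_i = [21.45, 26.82, 10.73]
χ² = (14−21.45)²/21.45 + (22−26.82)²/26.82 + (23−10.73)²/10.73 = 17.4966
df = 2

test statistic = 17.497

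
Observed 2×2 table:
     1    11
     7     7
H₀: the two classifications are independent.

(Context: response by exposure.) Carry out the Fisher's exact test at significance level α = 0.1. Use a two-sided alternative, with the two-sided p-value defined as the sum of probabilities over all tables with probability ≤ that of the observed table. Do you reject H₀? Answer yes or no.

Margins: r₁=12, r₂=14, c₁=8, c₂=18, n=26
p_obs = C(12,1)·C(14,7)/C(26,8); sum pmf over tables with pmf ≤ p_obs
p-value (two-sided) = 0.03570
At α=0.1: p < α → reject H₀

reject H₀: yes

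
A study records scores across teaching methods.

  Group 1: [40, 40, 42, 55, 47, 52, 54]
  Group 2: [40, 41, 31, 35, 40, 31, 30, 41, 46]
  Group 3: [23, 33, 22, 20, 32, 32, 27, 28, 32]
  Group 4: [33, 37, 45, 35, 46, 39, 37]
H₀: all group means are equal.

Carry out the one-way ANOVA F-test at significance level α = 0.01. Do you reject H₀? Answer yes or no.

reject H₀: yes

Group means [47.14, 37.22, 27.67, 38.86], grand mean 37.062
SSB = Σnᵢ(x̄ᵢ−x̄)² = 1528.605; SSW = ΣΣ(x−x̄ᵢ)² = 859.270
MSB = 1528.605/3 = 509.5351; MSW = 859.270/28 = 30.6882
F = MSB/MSW = 16.6036
df = (3, 28)
p-value (upper-tail) = 0.00000
At α=0.01: p < α → reject H₀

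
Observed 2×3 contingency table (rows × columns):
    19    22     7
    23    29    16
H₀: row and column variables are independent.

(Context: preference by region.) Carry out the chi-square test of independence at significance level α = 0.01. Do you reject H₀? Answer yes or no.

reject H₀: no

Row totals [48, 68], col totals [42, 51, 23], n=116
χ² = (19−17.38)²/17.38 + (22−21.10)²/21.10 + (7−9.52)²/9.52 + (23−24.62)²/24.62 + (29−29.90)²/29.90 + (16−13.48)²/13.48 = 1.4586
df = 2
p-value (upper-tail) = 0.48226
At α=0.01: p ≥ α → fail to reject H₀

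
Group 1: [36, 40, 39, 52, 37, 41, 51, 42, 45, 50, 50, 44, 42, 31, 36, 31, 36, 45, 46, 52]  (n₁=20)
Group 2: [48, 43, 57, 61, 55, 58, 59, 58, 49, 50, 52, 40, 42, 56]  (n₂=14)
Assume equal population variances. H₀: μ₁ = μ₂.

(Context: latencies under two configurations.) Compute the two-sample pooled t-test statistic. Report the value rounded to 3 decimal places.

test statistic = -4.149

x̄₁=42.300, s₁=6.626, n₁=20
x̄₂=52.000, s₂=6.828, n₂=14
s_p² = [19·6.626² + 13·6.828²]/32 = 45.0062
SE = √(s_p²·(1/20+1/14)) = 2.3377
t = (42.300−52.000)/2.3377 = -4.1493
df = 32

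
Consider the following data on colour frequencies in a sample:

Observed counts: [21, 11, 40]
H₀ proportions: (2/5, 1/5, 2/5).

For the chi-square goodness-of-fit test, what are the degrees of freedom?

degrees of freedom = 2

df = k − 1 = 3 − 1 = 2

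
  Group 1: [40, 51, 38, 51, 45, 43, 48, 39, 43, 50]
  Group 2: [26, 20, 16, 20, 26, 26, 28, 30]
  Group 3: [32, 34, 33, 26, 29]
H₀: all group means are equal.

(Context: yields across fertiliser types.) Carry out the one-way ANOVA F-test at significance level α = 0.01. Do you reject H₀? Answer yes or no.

Group means [44.80, 24.00, 30.80], grand mean 34.522
SSB = Σnᵢ(x̄ᵢ−x̄)² = 2011.339; SSW = ΣΣ(x−x̄ᵢ)² = 426.400
MSB = 2011.339/2 = 1005.6696; MSW = 426.400/20 = 21.3200
F = MSB/MSW = 47.1702
df = (2, 20)
p-value (upper-tail) = 0.00000
At α=0.01: p < α → reject H₀

reject H₀: yes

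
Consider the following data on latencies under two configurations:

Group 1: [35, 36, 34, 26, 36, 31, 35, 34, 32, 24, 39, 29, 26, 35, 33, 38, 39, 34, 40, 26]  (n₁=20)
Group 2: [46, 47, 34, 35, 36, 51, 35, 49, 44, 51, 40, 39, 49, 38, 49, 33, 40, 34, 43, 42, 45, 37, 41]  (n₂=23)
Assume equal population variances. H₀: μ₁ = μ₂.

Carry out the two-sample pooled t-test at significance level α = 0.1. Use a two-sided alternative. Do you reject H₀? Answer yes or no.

x̄₁=33.100, s₁=4.745, n₁=20
x̄₂=41.652, s₂=5.890, n₂=23
s_p² = [19·4.745² + 22·5.890²]/41 = 29.0492
SE = √(s_p²·(1/20+1/23)) = 1.6479
t = (33.100−41.652)/1.6479 = -5.1898
df = 41
p-value (two-sided) = 0.00001
At α=0.1: p < α → reject H₀

reject H₀: yes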